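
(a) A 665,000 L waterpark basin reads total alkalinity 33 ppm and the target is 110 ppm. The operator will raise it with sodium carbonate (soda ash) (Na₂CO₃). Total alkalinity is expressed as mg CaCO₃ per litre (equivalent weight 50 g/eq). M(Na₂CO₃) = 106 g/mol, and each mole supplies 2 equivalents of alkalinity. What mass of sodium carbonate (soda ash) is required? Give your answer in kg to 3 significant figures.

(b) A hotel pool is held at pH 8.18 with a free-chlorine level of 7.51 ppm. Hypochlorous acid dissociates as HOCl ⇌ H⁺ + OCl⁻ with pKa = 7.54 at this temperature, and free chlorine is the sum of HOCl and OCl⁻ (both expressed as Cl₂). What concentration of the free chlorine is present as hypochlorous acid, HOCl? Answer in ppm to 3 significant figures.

(a) 54.3 kg; (b) 1.40 ppm

(a) Alkalinity to add: (110 − 33) = 77 mg/L as CaCO₃ × 665,000 L = 51,200 g as CaCO₃.
(a) Equivalents: 51,200 g ÷ 50 g/eq = 1024 eq.
(a) Each mole of Na₂CO₃ supplies 2 eq, so 1024 / 2 = 512 mol.
(a) Mass: 512 mol × 106 g/mol = 54,280 g.

(b) [OCl⁻]/[HOCl] = 10^(pH − pKa) = 10^(8.18 − 7.54) = 10^0.64 = 4.365.
(b) Fraction as HOCl = 1 / (1 + 4.365) = 0.1864.
(b) HOCl = 0.1864 × 7.51 ppm = 1.4 ppm.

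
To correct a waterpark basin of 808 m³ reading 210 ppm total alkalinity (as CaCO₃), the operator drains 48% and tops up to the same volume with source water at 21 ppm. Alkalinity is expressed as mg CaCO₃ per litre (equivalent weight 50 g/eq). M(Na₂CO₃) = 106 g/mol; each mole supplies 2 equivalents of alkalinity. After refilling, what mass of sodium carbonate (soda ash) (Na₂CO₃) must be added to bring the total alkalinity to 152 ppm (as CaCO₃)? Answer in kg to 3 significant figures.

28.0 kg

Volume: 808 m³ = 808,000 L.
After draining 48% and refilling: 210 × 0.52 + 21 × 0.48 = 119.28 ppm.
Deficit to target: 152 − 119.28 = 32.72 mg/L.
As CaCO₃: 32.72 mg/L × 808,000 L = 26,440 g; ÷ 50 g/eq ÷ 2 = 264.4 mol Na₂CO₃.
Mass: 264.4 × 106 = 28,020 g.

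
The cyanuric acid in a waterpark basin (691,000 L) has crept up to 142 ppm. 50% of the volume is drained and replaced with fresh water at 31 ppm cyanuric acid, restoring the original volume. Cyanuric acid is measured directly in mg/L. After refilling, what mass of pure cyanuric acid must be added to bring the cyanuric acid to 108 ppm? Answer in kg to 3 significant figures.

14.9 kg

After draining 50% and refilling: 142 × 0.50 + 31 × 0.50 = 86.5 ppm.
Deficit to target: 108 − 86.5 = 21.5 mg/L.
Mass: 21.5 mg/L × 691,000 L = 14,860 g cyanuric acid.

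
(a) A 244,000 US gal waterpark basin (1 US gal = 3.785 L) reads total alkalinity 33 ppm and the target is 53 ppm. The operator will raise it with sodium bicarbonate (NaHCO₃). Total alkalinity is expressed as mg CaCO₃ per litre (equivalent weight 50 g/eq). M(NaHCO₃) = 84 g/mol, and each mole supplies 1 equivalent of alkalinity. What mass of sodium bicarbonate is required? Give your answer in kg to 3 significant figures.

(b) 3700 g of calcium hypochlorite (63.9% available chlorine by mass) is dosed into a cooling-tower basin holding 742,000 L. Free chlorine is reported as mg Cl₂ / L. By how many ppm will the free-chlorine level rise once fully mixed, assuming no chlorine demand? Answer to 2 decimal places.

(a) 31.0 kg; (b) 3.19 ppm

(a) Volume: 244,000 US gal × 3.785 L/gal = 923,540 L.
(a) Alkalinity to add: (53 − 33) = 20 mg/L as CaCO₃ × 923,540 L = 18,470 g as CaCO₃.
(a) Equivalents: 18,470 g ÷ 50 g/eq = 369.4 eq.
(a) NaHCO₃ supplies 1 eq per mole → 369.4 mol.
(a) Mass: 369.4 mol × 84 g/mol = 31,030 g.

(b) Available chlorine delivered: 3700 g × 0.639 = 2364 g as Cl₂.
(b) Concentration rise: 2364 g / 742,000 L = 3.186 mg/L = 3.19 ppm.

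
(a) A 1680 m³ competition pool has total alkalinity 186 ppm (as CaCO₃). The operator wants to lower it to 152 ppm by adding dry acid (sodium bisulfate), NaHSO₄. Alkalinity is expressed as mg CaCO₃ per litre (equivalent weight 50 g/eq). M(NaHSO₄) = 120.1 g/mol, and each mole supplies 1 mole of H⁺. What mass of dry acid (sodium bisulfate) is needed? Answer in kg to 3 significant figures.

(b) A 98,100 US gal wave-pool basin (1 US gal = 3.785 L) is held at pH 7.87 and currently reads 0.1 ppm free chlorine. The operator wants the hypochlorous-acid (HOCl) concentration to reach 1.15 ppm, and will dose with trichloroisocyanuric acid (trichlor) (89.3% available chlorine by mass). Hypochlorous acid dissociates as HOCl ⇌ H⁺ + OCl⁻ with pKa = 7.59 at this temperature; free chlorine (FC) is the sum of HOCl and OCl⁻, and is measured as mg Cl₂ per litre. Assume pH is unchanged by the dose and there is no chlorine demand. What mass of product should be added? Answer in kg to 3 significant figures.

(a) Volume: 1680 m³ = 1,680,000 L.
(a) Alkalinity to neutralize: (186 − 152) = 34 mg/L as CaCO₃ × 1,680,000 L = 57,120 g as CaCO₃.
(a) Equivalents of H⁺ required: 57,120 ÷ 50 g/eq = 1142 eq = 1142 mol NaHSO₄.
(a) Mass of NaHSO₄: 1142 × 120.1 = 137,200 g.

(b) Volume: 98,100 US gal × 3.785 L/gal = 371,308 L.
(b) [OCl⁻]/[HOCl] = 10^(pH − pKa) = 10^(7.87 − 7.59) = 1.905; fraction as HOCl = 1/(1 + 1.905) = 0.3442.
(b) Free chlorine required for 1.15 ppm HOCl: 1.15 / 0.3442 = 3.341 ppm.
(b) FC to add: 3.341 − 0.1 = 3.241 mg/L as Cl₂.
(b) Cl₂ equivalent: 3.241 mg/L × 371,308 L = 1204 g.
(b) Product at 89.3% available Cl: 1204 / 0.893 = 1348 g.

(a) 137 kg; (b) 1.35 kg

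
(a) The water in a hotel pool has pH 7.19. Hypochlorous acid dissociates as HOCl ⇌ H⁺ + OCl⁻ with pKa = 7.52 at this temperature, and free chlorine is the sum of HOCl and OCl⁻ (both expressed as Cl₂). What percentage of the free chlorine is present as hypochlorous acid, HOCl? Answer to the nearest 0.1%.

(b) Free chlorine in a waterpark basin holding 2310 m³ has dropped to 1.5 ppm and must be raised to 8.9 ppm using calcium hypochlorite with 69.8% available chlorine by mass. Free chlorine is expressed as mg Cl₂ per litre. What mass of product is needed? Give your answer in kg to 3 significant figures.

(a) [OCl⁻]/[HOCl] = 10^(pH − pKa) = 10^(7.19 − 7.52) = 10^-0.33 = 0.4677.
(a) Fraction as HOCl = 1 / (1 + 0.4677) = 0.6813.

(b) Volume: 2310 m³ = 2,310,000 L.
(b) Chlorine deficit: 8.9 − 1.5 = 7.4 ppm = 7.4 mg/L as Cl₂.
(b) Cl₂ equivalent needed: 7.4 mg/L × 2,310,000 L = 17,090,000 mg = 17,090 g.
(b) Product at 69.8% available chlorine: 17,090 / 0.698 = 24,490 g.

(a) 68.1%; (b) 24.5 kg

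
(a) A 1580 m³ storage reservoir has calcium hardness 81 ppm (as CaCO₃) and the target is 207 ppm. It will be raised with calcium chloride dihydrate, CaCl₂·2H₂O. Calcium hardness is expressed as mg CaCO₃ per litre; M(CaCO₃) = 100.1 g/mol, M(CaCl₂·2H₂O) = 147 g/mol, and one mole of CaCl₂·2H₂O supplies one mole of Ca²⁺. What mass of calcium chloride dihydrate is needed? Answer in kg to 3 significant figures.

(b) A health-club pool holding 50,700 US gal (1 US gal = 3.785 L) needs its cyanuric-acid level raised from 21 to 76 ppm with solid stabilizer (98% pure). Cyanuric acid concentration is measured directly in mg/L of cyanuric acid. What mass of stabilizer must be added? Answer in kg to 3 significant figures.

(a) 292 kg; (b) 10.8 kg

(a) Volume: 1580 m³ = 1,580,000 L.
(a) Hardness to add: (207 − 81) = 126 mg/L as CaCO₃ × 1,580,000 L = 199,100 g as CaCO₃.
(a) Moles of Ca²⁺ (1 mol Ca²⁺ ≡ 1 mol CaCO₃): 199,100 / 100.1 g/mol = 1989 mol.
(a) Mass of CaCl₂·2H₂O: 1989 × 147 = 292,400 g.

(b) Volume: 50,700 US gal × 3.785 L/gal = 191,900 L.
(b) CYA to add: (76 − 21) = 55 mg/L × 191,900 L = 10,550 g cyanuric acid.
(b) At 98% purity: 10,550 / 0.98 = 10,770 g product.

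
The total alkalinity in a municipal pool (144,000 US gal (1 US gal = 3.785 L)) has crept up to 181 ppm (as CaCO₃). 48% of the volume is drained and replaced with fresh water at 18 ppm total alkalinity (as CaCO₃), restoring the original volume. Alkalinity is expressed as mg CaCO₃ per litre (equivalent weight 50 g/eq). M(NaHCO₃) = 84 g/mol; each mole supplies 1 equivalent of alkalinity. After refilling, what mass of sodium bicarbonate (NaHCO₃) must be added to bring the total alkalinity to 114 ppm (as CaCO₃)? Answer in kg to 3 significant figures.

Volume: 144,000 US gal × 3.785 L/gal = 545,040 L.
After draining 48% and refilling: 181 × 0.52 + 18 × 0.48 = 102.76 ppm.
Deficit to target: 114 − 102.76 = 11.24 mg/L.
As CaCO₃: 11.24 mg/L × 545,040 L = 6126 g; ÷ 50 g/eq ÷ 1 = 122.5 mol NaHCO₃.
Mass: 122.5 × 84 = 10,290 g.

10.3 kg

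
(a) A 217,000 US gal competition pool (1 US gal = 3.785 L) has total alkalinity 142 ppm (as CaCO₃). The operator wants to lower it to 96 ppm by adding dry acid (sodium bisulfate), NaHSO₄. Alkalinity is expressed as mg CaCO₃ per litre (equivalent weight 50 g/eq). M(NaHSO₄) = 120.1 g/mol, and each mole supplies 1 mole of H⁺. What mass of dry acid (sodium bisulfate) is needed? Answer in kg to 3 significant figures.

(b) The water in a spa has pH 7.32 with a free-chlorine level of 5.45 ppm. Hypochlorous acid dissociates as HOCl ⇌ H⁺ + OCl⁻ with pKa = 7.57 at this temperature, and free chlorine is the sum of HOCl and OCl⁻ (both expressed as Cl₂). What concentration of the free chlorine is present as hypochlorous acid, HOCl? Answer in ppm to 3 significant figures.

(a) Volume: 217,000 US gal × 3.785 L/gal = 821,345 L.
(a) Alkalinity to neutralize: (142 − 96) = 46 mg/L as CaCO₃ × 821,345 L = 37,780 g as CaCO₃.
(a) Equivalents of H⁺ required: 37,780 ÷ 50 g/eq = 755.6 eq = 755.6 mol NaHSO₄.
(a) Mass of NaHSO₄: 755.6 × 120.1 = 90,750 g.

(b) [OCl⁻]/[HOCl] = 10^(pH − pKa) = 10^(7.32 − 7.57) = 10^-0.25 = 0.5623.
(b) Fraction as HOCl = 1 / (1 + 0.5623) = 0.6401.
(b) HOCl = 0.6401 × 5.45 ppm = 3.488 ppm.

(a) 90.8 kg; (b) 3.49 ppm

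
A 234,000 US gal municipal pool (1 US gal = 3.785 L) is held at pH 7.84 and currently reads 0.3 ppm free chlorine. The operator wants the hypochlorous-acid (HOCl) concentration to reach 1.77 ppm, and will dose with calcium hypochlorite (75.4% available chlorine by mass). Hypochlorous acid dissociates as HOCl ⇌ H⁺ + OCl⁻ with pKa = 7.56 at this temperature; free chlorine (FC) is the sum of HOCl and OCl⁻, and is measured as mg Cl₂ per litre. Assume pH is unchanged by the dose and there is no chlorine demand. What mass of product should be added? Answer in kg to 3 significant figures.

Volume: 234,000 US gal × 3.785 L/gal = 885,690 L.
[OCl⁻]/[HOCl] = 10^(pH − pKa) = 10^(7.84 − 7.56) = 1.905; fraction as HOCl = 1/(1 + 1.905) = 0.3442.
Free chlorine required for 1.77 ppm HOCl: 1.77 / 0.3442 = 5.143 ppm.
FC to add: 5.143 − 0.3 = 4.843 mg/L as Cl₂.
Cl₂ equivalent: 4.843 mg/L × 885,690 L = 4289 g.
Product at 75.4% available Cl: 4289 / 0.754 = 5688 g.

5.69 kg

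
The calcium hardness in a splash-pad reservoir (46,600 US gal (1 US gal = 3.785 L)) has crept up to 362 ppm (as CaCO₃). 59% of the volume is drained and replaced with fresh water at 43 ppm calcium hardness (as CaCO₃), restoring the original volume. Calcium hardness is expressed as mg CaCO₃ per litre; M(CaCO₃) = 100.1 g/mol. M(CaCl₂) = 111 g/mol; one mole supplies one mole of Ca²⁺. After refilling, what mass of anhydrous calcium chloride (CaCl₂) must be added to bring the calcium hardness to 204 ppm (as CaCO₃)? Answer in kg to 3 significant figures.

Volume: 46,600 US gal × 3.785 L/gal = 176,381 L.
After draining 59% and refilling: 362 × 0.41 + 43 × 0.59 = 173.79 ppm.
Deficit to target: 204 − 173.79 = 30.21 mg/L.
As CaCO₃: 30.21 mg/L × 176,381 L = 5328 g; ÷ 100.1 = 53.23 mol Ca²⁺.
Mass: 53.23 × 111 = 5909 g.

5.91 kg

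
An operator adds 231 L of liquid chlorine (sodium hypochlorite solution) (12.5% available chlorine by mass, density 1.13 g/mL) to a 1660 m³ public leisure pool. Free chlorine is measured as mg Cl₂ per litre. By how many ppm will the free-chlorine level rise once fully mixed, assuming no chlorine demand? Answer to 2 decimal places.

19.66 ppm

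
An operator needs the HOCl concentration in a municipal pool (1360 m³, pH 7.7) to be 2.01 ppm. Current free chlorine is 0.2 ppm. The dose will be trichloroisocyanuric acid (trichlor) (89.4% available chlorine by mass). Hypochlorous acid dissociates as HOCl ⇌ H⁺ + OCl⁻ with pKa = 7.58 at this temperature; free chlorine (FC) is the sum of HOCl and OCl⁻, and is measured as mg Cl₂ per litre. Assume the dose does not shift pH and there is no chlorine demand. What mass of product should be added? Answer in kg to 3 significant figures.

Volume: 1360 m³ = 1,360,000 L.
[OCl⁻]/[HOCl] = 10^(pH − pKa) = 10^(7.7 − 7.58) = 1.318; fraction as HOCl = 1/(1 + 1.318) = 0.4314.
Free chlorine required for 2.01 ppm HOCl: 2.01 / 0.4314 = 4.66 ppm.
FC to add: 4.66 − 0.2 = 4.46 mg/L as Cl₂.
Cl₂ equivalent: 4.46 mg/L × 1,360,000 L = 6065 g.
Product at 89.4% available Cl: 6065 / 0.894 = 6784 g.

6.78 kg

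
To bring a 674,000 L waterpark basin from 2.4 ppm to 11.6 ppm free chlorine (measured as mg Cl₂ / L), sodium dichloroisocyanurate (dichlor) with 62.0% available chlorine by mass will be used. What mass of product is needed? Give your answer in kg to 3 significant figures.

10.0 kg

Chlorine deficit: 11.6 − 2.4 = 9.2 ppm = 9.2 mg/L as Cl₂.
Cl₂ equivalent needed: 9.2 mg/L × 674,000 L = 6,201,000 mg = 6201 g.
Product at 62.0% available chlorine: 6201 / 0.62 = 10,000 g.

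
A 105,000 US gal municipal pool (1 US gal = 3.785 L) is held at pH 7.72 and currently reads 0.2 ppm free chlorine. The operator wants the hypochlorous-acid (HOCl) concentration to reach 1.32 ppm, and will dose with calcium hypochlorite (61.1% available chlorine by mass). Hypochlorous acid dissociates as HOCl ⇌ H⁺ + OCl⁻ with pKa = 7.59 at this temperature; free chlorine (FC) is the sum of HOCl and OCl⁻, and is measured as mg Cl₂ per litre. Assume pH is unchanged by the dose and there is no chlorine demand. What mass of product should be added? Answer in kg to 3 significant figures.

1.89 kg

Volume: 105,000 US gal × 3.785 L/gal = 397,425 L.
[OCl⁻]/[HOCl] = 10^(pH − pKa) = 10^(7.72 − 7.59) = 1.349; fraction as HOCl = 1/(1 + 1.349) = 0.4257.
Free chlorine required for 1.32 ppm HOCl: 1.32 / 0.4257 = 3.101 ppm.
FC to add: 3.101 − 0.2 = 2.901 mg/L as Cl₂.
Cl₂ equivalent: 2.901 mg/L × 397,425 L = 1153 g.
Product at 61.1% available Cl: 1153 / 0.611 = 1887 g.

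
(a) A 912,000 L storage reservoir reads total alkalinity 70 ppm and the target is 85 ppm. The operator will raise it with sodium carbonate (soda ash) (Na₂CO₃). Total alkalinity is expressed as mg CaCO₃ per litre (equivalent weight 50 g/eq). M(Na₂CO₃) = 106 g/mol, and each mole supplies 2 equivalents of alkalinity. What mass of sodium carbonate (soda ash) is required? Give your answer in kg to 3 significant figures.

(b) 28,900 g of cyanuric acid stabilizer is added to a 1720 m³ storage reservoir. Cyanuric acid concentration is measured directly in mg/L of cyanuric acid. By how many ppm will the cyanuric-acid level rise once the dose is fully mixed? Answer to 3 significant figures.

(a) Alkalinity to add: (85 − 70) = 15 mg/L as CaCO₃ × 912,000 L = 13,680 g as CaCO₃.
(a) Equivalents: 13,680 g ÷ 50 g/eq = 273.6 eq.
(a) Each mole of Na₂CO₃ supplies 2 eq, so 273.6 / 2 = 136.8 mol.
(a) Mass: 136.8 mol × 106 g/mol = 14,500 g.

(b) Volume: 1720 m³ = 1,720,000 L.
(b) Rise: 28,900 g / 1,720,000 L × 1000 = 16.8 mg/L.

(a) 14.5 kg; (b) 16.8 ppm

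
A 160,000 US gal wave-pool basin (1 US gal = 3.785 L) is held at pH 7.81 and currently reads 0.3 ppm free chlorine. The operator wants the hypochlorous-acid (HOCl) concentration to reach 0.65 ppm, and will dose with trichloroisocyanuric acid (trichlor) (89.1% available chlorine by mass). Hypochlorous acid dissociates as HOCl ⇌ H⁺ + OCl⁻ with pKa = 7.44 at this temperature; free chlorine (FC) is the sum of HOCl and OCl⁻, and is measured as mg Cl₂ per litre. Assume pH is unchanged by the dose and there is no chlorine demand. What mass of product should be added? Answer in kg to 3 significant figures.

Volume: 160,000 US gal × 3.785 L/gal = 605,600 L.
[OCl⁻]/[HOCl] = 10^(pH − pKa) = 10^(7.81 − 7.44) = 2.344; fraction as HOCl = 1/(1 + 2.344) = 0.299.
Free chlorine required for 0.65 ppm HOCl: 0.65 / 0.299 = 2.174 ppm.
FC to add: 2.174 − 0.3 = 1.874 mg/L as Cl₂.
Cl₂ equivalent: 1.874 mg/L × 605,600 L = 1135 g.
Product at 89.1% available Cl: 1135 / 0.891 = 1274 g.

1.27 kg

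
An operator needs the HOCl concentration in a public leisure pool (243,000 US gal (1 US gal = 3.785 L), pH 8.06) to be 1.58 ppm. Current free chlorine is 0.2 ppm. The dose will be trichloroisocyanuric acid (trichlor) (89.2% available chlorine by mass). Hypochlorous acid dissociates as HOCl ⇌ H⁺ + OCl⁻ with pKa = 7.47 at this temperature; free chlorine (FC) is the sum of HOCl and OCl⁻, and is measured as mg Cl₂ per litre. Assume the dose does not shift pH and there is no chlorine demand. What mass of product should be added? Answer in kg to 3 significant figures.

Volume: 243,000 US gal × 3.785 L/gal = 919,755 L.
[OCl⁻]/[HOCl] = 10^(pH − pKa) = 10^(8.06 − 7.47) = 3.89; fraction as HOCl = 1/(1 + 3.89) = 0.2045.
Free chlorine required for 1.58 ppm HOCl: 1.58 / 0.2045 = 7.727 ppm.
FC to add: 7.727 − 0.2 = 7.527 mg/L as Cl₂.
Cl₂ equivalent: 7.527 mg/L × 919,755 L = 6923 g.
Product at 89.2% available Cl: 6923 / 0.892 = 7761 g.

7.76 kg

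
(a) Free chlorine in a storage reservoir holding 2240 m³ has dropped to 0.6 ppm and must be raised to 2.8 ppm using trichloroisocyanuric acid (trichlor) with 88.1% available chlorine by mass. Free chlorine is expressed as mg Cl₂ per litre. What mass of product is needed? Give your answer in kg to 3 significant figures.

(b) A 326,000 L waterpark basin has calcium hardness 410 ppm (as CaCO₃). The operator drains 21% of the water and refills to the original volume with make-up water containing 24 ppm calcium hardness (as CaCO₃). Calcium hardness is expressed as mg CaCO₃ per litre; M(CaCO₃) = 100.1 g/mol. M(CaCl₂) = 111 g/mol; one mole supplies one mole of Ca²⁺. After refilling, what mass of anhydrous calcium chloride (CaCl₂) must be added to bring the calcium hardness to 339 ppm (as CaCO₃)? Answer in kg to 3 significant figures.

(a) Volume: 2240 m³ = 2,240,000 L.
(a) Chlorine deficit: 2.8 − 0.6 = 2.2 ppm = 2.2 mg/L as Cl₂.
(a) Cl₂ equivalent needed: 2.2 mg/L × 2,240,000 L = 4,928,000 mg = 4928 g.
(a) Product at 88.1% available chlorine: 4928 / 0.881 = 5594 g.

(b) After draining 21% and refilling: 410 × 0.79 + 24 × 0.21 = 328.94 ppm.
(b) Deficit to target: 339 − 328.94 = 10.06 mg/L.
(b) As CaCO₃: 10.06 mg/L × 326,000 L = 3280 g; ÷ 100.1 = 32.76 mol Ca²⁺.
(b) Mass: 32.76 × 111 = 3637 g.

(a) 5.59 kg; (b) 3.64 kg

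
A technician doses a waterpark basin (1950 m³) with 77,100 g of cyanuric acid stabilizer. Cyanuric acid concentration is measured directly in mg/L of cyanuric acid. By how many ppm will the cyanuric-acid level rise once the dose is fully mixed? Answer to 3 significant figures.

Volume: 1950 m³ = 1,950,000 L.
Rise: 77,100 g / 1,950,000 L × 1000 = 39.54 mg/L.

39.5 ppm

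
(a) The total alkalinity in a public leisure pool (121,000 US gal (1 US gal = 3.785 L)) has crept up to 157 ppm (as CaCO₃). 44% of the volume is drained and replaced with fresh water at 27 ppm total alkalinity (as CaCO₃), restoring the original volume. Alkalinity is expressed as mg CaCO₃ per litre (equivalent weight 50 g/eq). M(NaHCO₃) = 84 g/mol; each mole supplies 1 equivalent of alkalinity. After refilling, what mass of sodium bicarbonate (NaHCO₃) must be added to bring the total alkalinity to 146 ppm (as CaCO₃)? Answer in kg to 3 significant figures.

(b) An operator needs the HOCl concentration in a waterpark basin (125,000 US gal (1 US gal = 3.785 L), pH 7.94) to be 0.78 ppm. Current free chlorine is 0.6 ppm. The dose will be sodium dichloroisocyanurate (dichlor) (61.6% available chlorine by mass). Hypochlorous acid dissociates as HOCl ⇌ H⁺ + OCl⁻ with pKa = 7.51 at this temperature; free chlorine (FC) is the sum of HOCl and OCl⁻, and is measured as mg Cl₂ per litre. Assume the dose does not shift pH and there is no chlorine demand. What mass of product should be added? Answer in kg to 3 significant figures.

(a) 35.5 kg; (b) 1.75 kg

(a) Volume: 121,000 US gal × 3.785 L/gal = 457,985 L.
(a) After draining 44% and refilling: 157 × 0.56 + 27 × 0.44 = 99.8 ppm.
(a) Deficit to target: 146 − 99.8 = 46.2 mg/L.
(a) As CaCO₃: 46.2 mg/L × 457,985 L = 21,160 g; ÷ 50 g/eq ÷ 1 = 423.2 mol NaHCO₃.
(a) Mass: 423.2 × 84 = 35,550 g.

(b) Volume: 125,000 US gal × 3.785 L/gal = 473,125 L.
(b) [OCl⁻]/[HOCl] = 10^(pH − pKa) = 10^(7.94 − 7.51) = 2.692; fraction as HOCl = 1/(1 + 2.692) = 0.2709.
(b) Free chlorine required for 0.78 ppm HOCl: 0.78 / 0.2709 = 2.879 ppm.
(b) FC to add: 2.879 − 0.6 = 2.279 mg/L as Cl₂.
(b) Cl₂ equivalent: 2.279 mg/L × 473,125 L = 1078 g.
(b) Product at 61.6% available Cl: 1078 / 0.616 = 1751 g.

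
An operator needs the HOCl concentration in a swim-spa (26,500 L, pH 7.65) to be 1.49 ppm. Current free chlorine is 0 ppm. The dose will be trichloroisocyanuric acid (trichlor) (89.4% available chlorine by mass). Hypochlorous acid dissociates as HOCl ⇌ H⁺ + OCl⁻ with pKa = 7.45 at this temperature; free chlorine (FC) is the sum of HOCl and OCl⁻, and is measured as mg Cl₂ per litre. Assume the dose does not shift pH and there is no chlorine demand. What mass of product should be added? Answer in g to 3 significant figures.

114 g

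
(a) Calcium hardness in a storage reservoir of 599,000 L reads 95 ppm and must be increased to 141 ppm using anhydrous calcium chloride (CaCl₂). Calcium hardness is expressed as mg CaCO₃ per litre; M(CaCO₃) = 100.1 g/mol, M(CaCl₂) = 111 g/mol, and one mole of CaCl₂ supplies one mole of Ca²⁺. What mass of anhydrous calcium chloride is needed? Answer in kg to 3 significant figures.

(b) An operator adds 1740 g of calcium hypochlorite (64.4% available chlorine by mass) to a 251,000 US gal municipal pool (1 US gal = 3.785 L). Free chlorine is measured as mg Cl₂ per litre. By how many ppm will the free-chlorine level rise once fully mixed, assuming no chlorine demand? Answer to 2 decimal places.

(a) Hardness to add: (141 − 95) = 46 mg/L as CaCO₃ × 599,000 L = 27,550 g as CaCO₃.
(a) Moles of Ca²⁺ (1 mol Ca²⁺ ≡ 1 mol CaCO₃): 27,550 / 100.1 g/mol = 275.3 mol.
(a) Mass of CaCl₂: 275.3 × 111 = 30,550 g.

(b) Volume: 251,000 US gal × 3.785 L/gal = 950,035 L.
(b) Available chlorine delivered: 1740 g × 0.644 = 1121 g as Cl₂.
(b) Concentration rise: 1121 g / 950,035 L = 1.179 mg/L = 1.18 ppm.

(a) 30.6 kg; (b) 1.18 ppm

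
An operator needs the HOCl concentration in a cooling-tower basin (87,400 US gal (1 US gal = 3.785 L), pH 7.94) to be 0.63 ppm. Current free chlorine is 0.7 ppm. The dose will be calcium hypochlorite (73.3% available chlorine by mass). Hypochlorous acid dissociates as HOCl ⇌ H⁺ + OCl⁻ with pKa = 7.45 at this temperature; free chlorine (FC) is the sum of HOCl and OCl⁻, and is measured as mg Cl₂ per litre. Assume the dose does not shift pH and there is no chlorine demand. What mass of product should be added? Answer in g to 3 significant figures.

847 g

Volume: 87,400 US gal × 3.785 L/gal = 330,809 L.
[OCl⁻]/[HOCl] = 10^(pH − pKa) = 10^(7.94 − 7.45) = 3.09; fraction as HOCl = 1/(1 + 3.09) = 0.2445.
Free chlorine required for 0.63 ppm HOCl: 0.63 / 0.2445 = 2.577 ppm.
FC to add: 2.577 − 0.7 = 1.877 mg/L as Cl₂.
Cl₂ equivalent: 1.877 mg/L × 330,809 L = 620.9 g.
Product at 73.3% available Cl: 620.9 / 0.733 = 847.1 g.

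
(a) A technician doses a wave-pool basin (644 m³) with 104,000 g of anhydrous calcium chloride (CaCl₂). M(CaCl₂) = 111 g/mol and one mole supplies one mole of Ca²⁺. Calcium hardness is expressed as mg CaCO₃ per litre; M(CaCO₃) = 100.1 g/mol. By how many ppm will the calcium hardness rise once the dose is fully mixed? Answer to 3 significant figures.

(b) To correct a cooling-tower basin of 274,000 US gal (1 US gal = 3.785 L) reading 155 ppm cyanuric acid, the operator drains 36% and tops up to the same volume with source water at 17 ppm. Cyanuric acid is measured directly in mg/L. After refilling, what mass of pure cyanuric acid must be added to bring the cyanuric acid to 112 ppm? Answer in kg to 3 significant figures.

(a) Volume: 644 m³ = 644,000 L.
(a) Moles of Ca²⁺: 104,000 g ÷ 111 g/mol = 936.9 mol.
(a) As CaCO₃: 936.9 mol × 100.1 g/mol = 93,790 g.
(a) Rise: 93,790 g / 644,000 L × 1000 = 145.6 mg/L.

(b) Volume: 274,000 US gal × 3.785 L/gal = 1,037,090 L.
(b) After draining 36% and refilling: 155 × 0.64 + 17 × 0.36 = 105.32 ppm.
(b) Deficit to target: 112 − 105.32 = 6.68 mg/L.
(b) Mass: 6.68 mg/L × 1,037,090 L = 6928 g cyanuric acid.

(a) 146 ppm; (b) 6.93 kg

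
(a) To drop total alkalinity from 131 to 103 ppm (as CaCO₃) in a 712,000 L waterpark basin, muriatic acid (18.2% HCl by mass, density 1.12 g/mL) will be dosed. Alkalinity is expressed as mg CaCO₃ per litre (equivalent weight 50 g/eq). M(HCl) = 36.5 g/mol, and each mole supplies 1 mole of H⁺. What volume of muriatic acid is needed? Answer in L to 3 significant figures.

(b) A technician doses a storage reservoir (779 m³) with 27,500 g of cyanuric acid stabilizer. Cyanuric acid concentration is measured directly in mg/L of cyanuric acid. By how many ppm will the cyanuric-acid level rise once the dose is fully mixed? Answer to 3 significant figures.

(a) 71.4 L; (b) 35.3 ppm

(a) Alkalinity to neutralize: (131 − 103) = 28 mg/L as CaCO₃ × 712,000 L = 19,940 g as CaCO₃.
(a) Equivalents of H⁺ required: 19,940 ÷ 50 g/eq = 398.7 eq = 398.7 mol HCl.
(a) Mass of HCl: 398.7 × 36.5 = 14,550 g.
(a) Mass of 18.2% solution: 14,550 / 0.182 = 79,960 g.
(a) Volume: 79,960 g ÷ 1.12 g/mL = 71,400 mL.

(b) Volume: 779 m³ = 779,000 L.
(b) Rise: 27,500 g / 779,000 L × 1000 = 35.3 mg/L.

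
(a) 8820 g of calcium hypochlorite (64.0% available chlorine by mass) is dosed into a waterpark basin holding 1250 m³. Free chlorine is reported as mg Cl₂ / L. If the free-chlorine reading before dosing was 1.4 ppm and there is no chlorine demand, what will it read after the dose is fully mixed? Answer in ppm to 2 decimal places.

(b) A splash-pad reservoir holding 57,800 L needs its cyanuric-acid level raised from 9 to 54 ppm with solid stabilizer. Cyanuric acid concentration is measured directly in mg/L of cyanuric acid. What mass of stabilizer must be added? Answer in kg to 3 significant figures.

(a) 5.92 ppm; (b) 2.60 kg

(a) Volume: 1250 m³ = 1,250,000 L.
(a) Available chlorine delivered: 8820 g × 0.64 = 5645 g as Cl₂.
(a) Concentration rise: 5645 g / 1,250,000 L = 4.516 mg/L = 4.52 ppm.
(a) Final FC: 1.4 + 4.52 = 5.92 ppm.

(b) CYA to add: (54 − 9) = 45 mg/L × 57,800 L = 2601 g cyanuric acid.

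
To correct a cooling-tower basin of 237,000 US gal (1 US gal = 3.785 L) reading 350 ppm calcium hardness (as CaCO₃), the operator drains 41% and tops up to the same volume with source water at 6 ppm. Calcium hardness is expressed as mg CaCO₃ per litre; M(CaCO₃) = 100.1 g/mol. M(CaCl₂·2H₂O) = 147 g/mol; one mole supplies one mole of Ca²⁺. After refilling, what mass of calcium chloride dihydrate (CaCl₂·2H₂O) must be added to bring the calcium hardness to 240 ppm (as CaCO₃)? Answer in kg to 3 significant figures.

Volume: 237,000 US gal × 3.785 L/gal = 897,045 L.
After draining 41% and refilling: 350 × 0.59 + 6 × 0.41 = 208.96 ppm.
Deficit to target: 240 − 208.96 = 31.04 mg/L.
As CaCO₃: 31.04 mg/L × 897,045 L = 27,840 g; ÷ 100.1 = 278.2 mol Ca²⁺.
Mass: 278.2 × 147 = 40,890 g.

40.9 kg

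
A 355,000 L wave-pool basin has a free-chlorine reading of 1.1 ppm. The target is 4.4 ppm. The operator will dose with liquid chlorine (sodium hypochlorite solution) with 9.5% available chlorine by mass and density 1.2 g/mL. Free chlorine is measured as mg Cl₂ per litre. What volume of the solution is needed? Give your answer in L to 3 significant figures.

10.3 L

Chlorine deficit: 4.4 − 1.1 = 3.3 ppm = 3.3 mg/L as Cl₂.
Cl₂ equivalent needed: 3.3 mg/L × 355,000 L = 1,172,000 mg = 1172 g.
Product at 9.5% available chlorine: 1172 / 0.095 = 12,330 g.
Volume at density 1.2 g/mL: 12,330 g ÷ 1.2 g/mL = 10,280 mL.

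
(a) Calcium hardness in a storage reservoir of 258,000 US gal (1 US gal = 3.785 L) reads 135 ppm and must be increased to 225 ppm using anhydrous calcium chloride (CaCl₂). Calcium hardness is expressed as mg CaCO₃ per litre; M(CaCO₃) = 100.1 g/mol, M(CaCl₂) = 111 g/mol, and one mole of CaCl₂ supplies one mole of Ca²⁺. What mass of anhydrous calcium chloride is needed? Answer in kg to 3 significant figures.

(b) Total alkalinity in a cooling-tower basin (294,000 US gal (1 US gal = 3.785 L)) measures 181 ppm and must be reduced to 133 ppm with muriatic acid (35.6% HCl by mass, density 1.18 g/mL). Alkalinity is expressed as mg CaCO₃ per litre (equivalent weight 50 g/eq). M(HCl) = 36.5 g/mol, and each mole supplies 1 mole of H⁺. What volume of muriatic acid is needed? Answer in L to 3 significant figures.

(a) 97.5 kg; (b) 92.8 L

(a) Volume: 258,000 US gal × 3.785 L/gal = 976,530 L.
(a) Hardness to add: (225 − 135) = 90 mg/L as CaCO₃ × 976,530 L = 87,890 g as CaCO₃.
(a) Moles of Ca²⁺ (1 mol Ca²⁺ ≡ 1 mol CaCO₃): 87,890 / 100.1 g/mol = 878 mol.
(a) Mass of CaCl₂: 878 × 111 = 97,460 g.

(b) Volume: 294,000 US gal × 3.785 L/gal = 1,112,790 L.
(b) Alkalinity to neutralize: (181 − 133) = 48 mg/L as CaCO₃ × 1,112,790 L = 53,410 g as CaCO₃.
(b) Equivalents of H⁺ required: 53,410 ÷ 50 g/eq = 1068 eq = 1068 mol HCl.
(b) Mass of HCl: 1068 × 36.5 = 38,990 g.
(b) Mass of 35.6% solution: 38,990 / 0.356 = 109,500 g.
(b) Volume: 109,500 g ÷ 1.18 g/mL = 92,820 mL.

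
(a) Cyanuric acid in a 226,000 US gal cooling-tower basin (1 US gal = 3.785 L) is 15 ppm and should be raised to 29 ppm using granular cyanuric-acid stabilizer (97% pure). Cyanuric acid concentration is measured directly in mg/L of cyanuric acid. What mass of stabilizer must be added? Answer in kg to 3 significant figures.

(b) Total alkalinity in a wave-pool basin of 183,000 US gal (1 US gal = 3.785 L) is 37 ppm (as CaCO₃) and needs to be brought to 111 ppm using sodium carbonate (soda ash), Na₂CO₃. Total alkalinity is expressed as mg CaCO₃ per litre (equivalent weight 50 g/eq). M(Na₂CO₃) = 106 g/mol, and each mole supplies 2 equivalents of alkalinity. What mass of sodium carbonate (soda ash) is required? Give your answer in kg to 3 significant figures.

(a) Volume: 226,000 US gal × 3.785 L/gal = 855,410 L.
(a) CYA to add: (29 − 15) = 14 mg/L × 855,410 L = 11,980 g cyanuric acid.
(a) At 97% purity: 11,980 / 0.97 = 12,350 g product.

(b) Volume: 183,000 US gal × 3.785 L/gal = 692,655 L.
(b) Alkalinity to add: (111 − 37) = 74 mg/L as CaCO₃ × 692,655 L = 51,260 g as CaCO₃.
(b) Equivalents: 51,260 g ÷ 50 g/eq = 1025 eq.
(b) Each mole of Na₂CO₃ supplies 2 eq, so 1025 / 2 = 512.6 mol.
(b) Mass: 512.6 mol × 106 g/mol = 54,330 g.

(a) 12.3 kg; (b) 54.3 kg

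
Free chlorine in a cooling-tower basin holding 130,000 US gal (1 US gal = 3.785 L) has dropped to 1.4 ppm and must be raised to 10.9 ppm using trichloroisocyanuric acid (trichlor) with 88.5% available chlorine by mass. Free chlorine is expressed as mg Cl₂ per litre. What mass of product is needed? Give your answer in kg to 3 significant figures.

5.28 kg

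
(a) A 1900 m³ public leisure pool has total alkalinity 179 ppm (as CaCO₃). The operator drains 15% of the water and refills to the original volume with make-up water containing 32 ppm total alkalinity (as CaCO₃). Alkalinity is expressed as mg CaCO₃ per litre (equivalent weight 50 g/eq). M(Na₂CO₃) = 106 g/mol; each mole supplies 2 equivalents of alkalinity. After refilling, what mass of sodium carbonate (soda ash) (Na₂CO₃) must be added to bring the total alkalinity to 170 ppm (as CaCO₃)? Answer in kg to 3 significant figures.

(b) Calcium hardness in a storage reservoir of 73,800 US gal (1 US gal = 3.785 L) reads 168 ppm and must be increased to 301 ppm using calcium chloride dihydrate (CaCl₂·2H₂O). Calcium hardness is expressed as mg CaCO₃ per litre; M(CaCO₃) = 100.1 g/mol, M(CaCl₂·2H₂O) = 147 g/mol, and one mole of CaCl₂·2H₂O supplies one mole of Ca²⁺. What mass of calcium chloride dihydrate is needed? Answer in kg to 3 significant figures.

(a) Volume: 1900 m³ = 1,900,000 L.
(a) After draining 15% and refilling: 179 × 0.85 + 32 × 0.15 = 156.95 ppm.
(a) Deficit to target: 170 − 156.95 = 13.05 mg/L.
(a) As CaCO₃: 13.05 mg/L × 1,900,000 L = 24,790 g; ÷ 50 g/eq ÷ 2 = 247.9 mol Na₂CO₃.
(a) Mass: 247.9 × 106 = 26,280 g.

(b) Volume: 73,800 US gal × 3.785 L/gal = 279,333 L.
(b) Hardness to add: (301 − 168) = 133 mg/L as CaCO₃ × 279,333 L = 37,150 g as CaCO₃.
(b) Moles of Ca²⁺ (1 mol Ca²⁺ ≡ 1 mol CaCO₃): 37,150 / 100.1 g/mol = 371.1 mol.
(b) Mass of CaCl₂·2H₂O: 371.1 × 147 = 54,560 g.

(a) 26.3 kg; (b) 54.6 kg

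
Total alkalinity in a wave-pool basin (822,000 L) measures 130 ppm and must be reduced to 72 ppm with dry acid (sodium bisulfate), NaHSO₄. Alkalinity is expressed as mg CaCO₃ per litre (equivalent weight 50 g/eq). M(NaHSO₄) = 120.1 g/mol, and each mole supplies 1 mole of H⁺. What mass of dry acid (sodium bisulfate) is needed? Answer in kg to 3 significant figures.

Alkalinity to neutralize: (130 − 72) = 58 mg/L as CaCO₃ × 822,000 L = 47,680 g as CaCO₃.
Equivalents of H⁺ required: 47,680 ÷ 50 g/eq = 953.5 eq = 953.5 mol NaHSO₄.
Mass of NaHSO₄: 953.5 × 120.1 = 114,500 g.

115 kg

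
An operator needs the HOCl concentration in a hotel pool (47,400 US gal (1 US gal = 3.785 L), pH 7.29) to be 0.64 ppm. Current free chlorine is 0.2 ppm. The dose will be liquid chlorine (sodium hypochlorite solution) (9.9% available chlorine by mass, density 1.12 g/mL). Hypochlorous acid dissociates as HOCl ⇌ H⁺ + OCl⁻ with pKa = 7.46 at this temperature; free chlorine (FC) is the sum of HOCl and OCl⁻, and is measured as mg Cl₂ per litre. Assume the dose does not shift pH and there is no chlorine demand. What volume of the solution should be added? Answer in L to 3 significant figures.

1.41 L

Volume: 47,400 US gal × 3.785 L/gal = 179,409 L.
[OCl⁻]/[HOCl] = 10^(pH − pKa) = 10^(7.29 − 7.46) = 0.6761; fraction as HOCl = 1/(1 + 0.6761) = 0.5966.
Free chlorine required for 0.64 ppm HOCl: 0.64 / 0.5966 = 1.073 ppm.
FC to add: 1.073 − 0.2 = 0.8727 mg/L as Cl₂.
Cl₂ equivalent: 0.8727 mg/L × 179,409 L = 156.6 g.
Product at 9.9% available Cl: 156.6 / 0.099 = 1582 g.
Volume: 1582 g ÷ 1.12 g/mL = 1412 mL.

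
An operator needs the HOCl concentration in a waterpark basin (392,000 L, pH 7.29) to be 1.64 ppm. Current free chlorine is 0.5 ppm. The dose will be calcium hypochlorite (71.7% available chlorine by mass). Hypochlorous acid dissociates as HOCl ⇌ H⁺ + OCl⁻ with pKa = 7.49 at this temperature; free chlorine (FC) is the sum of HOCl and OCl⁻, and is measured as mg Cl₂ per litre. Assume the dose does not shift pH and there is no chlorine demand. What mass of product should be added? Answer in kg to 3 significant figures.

[OCl⁻]/[HOCl] = 10^(pH − pKa) = 10^(7.29 − 7.49) = 0.631; fraction as HOCl = 1/(1 + 0.631) = 0.6131.
Free chlorine required for 1.64 ppm HOCl: 1.64 / 0.6131 = 2.675 ppm.
FC to add: 2.675 − 0.5 = 2.175 mg/L as Cl₂.
Cl₂ equivalent: 2.175 mg/L × 392,000 L = 852.5 g.
Product at 71.7% available Cl: 852.5 / 0.717 = 1189 g.

1.19 kg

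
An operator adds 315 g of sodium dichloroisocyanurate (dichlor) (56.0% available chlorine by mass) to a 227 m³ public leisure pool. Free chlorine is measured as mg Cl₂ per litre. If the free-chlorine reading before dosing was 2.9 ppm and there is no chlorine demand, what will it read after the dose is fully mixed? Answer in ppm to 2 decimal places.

Volume: 227 m³ = 227,000 L.
Available chlorine delivered: 315 g × 0.56 = 176.4 g as Cl₂.
Concentration rise: 176.4 g / 227,000 L = 0.7771 mg/L = 0.78 ppm.
Final FC: 2.9 + 0.78 = 3.68 ppm.

3.68 ppm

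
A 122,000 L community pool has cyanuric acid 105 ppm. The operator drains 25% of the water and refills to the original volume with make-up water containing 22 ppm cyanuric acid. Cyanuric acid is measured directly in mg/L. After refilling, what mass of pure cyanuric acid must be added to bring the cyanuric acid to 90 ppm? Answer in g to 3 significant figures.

702 g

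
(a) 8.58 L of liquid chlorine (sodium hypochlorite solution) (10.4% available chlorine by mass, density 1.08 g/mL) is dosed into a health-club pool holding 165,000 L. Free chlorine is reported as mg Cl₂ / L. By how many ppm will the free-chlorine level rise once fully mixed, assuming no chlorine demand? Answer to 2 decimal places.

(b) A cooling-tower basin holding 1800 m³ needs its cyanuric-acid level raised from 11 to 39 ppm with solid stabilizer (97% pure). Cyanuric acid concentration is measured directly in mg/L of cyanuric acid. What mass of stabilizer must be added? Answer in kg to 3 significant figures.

(a) 5.84 ppm; (b) 52.0 kg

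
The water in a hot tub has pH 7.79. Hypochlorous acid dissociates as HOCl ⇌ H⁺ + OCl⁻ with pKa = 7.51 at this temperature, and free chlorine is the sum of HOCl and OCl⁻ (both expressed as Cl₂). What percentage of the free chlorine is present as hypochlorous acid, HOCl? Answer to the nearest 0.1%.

34.4%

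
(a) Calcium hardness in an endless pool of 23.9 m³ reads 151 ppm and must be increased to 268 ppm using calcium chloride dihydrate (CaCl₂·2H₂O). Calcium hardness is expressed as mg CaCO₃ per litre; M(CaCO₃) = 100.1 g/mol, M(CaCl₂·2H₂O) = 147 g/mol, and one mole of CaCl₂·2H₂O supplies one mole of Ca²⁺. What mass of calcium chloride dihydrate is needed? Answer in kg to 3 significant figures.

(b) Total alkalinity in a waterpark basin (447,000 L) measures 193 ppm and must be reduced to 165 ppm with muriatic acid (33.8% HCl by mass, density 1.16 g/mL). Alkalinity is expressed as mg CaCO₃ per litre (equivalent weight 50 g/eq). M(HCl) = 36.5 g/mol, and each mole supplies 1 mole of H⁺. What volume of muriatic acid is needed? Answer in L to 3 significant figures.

(a) Volume: 23.9 m³ = 23,900 L.
(a) Hardness to add: (268 − 151) = 117 mg/L as CaCO₃ × 23,900 L = 2796 g as CaCO₃.
(a) Moles of Ca²⁺ (1 mol Ca²⁺ ≡ 1 mol CaCO₃): 2796 / 100.1 g/mol = 27.94 mol.
(a) Mass of CaCl₂·2H₂O: 27.94 × 147 = 4106 g.

(b) Alkalinity to neutralize: (193 − 165) = 28 mg/L as CaCO₃ × 447,000 L = 12,520 g as CaCO₃.
(b) Equivalents of H⁺ required: 12,520 ÷ 50 g/eq = 250.3 eq = 250.3 mol HCl.
(b) Mass of HCl: 250.3 × 36.5 = 9137 g.
(b) Mass of 33.8% solution: 9137 / 0.338 = 27,030 g.
(b) Volume: 27,030 g ÷ 1.16 g/mL = 23,300 mL.

(a) 4.11 kg; (b) 23.3 L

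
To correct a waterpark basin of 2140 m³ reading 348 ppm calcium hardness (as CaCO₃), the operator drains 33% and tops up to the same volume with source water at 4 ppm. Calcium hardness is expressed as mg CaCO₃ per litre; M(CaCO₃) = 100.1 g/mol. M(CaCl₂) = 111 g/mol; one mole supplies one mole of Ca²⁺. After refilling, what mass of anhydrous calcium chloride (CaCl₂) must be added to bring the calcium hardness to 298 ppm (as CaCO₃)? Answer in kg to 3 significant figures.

Volume: 2140 m³ = 2,140,000 L.
After draining 33% and refilling: 348 × 0.67 + 4 × 0.33 = 234.48 ppm.
Deficit to target: 298 − 234.48 = 63.52 mg/L.
As CaCO₃: 63.52 mg/L × 2,140,000 L = 135,900 g; ÷ 100.1 = 1358 mol Ca²⁺.
Mass: 1358 × 111 = 150,700 g.

151 kg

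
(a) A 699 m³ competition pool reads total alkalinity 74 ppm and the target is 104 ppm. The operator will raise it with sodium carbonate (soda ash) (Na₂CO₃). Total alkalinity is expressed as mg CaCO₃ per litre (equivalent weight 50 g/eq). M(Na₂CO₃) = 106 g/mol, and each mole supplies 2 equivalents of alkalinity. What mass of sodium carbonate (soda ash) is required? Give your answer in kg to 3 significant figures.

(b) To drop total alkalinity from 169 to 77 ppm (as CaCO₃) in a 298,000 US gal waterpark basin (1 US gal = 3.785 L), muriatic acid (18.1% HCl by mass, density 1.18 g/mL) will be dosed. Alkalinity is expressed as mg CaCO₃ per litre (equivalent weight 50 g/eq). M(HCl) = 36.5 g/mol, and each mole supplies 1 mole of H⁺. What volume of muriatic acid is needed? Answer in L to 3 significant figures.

(a) Volume: 699 m³ = 699,000 L.
(a) Alkalinity to add: (104 − 74) = 30 mg/L as CaCO₃ × 699,000 L = 20,970 g as CaCO₃.
(a) Equivalents: 20,970 g ÷ 50 g/eq = 419.4 eq.
(a) Each mole of Na₂CO₃ supplies 2 eq, so 419.4 / 2 = 209.7 mol.
(a) Mass: 209.7 mol × 106 g/mol = 22,230 g.

(b) Volume: 298,000 US gal × 3.785 L/gal = 1,127,930 L.
(b) Alkalinity to neutralize: (169 − 77) = 92 mg/L as CaCO₃ × 1,127,930 L = 103,800 g as CaCO₃.
(b) Equivalents of H⁺ required: 103,800 ÷ 50 g/eq = 2075 eq = 2075 mol HCl.
(b) Mass of HCl: 2075 × 36.5 = 75,750 g.
(b) Mass of 18.1% solution: 75,750 / 0.181 = 418,500 g.
(b) Volume: 418,500 g ÷ 1.18 g/mL = 354,700 mL.

(a) 22.2 kg; (b) 355 L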